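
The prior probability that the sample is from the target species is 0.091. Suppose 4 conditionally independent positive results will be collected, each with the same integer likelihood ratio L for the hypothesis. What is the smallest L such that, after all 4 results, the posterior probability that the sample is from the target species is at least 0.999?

Prior odds = 0.091/0.909 = 91/909.
Target odds = 0.999/0.001 = 999.
Need L⁴ ≥ 999 ÷ (91/909) = 908091/91.
9⁴ = 6561 < 908091/91 ≤ 10000 = 10⁴, so L = 10.

10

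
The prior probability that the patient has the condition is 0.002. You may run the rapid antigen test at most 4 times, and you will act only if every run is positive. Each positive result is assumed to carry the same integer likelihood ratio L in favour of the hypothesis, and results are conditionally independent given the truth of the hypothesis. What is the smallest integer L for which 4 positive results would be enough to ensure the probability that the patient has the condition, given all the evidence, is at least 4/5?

7

Prior odds = 0.002/0.998 = 1/499.
Target odds = 0.8/0.2 = 4.
Need L⁴ ≥ 4 ÷ (1/499) = 1996.
6⁴ = 1296 < 1996 ≤ 2401 = 7⁴, so L = 7.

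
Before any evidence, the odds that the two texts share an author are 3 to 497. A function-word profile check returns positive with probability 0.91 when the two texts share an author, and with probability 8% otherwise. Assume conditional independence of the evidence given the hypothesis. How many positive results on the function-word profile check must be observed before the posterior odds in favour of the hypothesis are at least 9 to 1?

Prior odds = 3/497.
Likelihood ratio of a positive result = 0.91/0.08 = 11.375.
Target odds = 9.
Need (3/497) × 11.375ⁿ ≥ 9, i.e. 11.375ⁿ ≥ 1491.
11.375³ = 753571/512 falls short of 1491 but 11.375⁴ = 68574961/4096 reaches it, so n = 4.

4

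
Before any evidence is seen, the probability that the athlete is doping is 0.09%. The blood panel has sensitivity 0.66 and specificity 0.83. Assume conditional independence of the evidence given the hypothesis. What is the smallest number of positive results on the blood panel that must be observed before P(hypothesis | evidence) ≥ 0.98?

Prior odds = 0.0009/0.9991 = 9/9991.
False-positive rate = 1 − 0.83 = 0.17; likelihood ratio of a positive = 0.66/0.17 = 66/17.
Target odds: 0.98 ÷ 0.02 = 49.
Need (9/9991) × (66/17)ⁿ ≥ 49, i.e. (66/17)ⁿ ≥ 489559/9.
(66/17)⁸ ≈51613.1 falls short of 489559/9 but (66/17)⁹ ≈200380 reaches it, so n = 9.

9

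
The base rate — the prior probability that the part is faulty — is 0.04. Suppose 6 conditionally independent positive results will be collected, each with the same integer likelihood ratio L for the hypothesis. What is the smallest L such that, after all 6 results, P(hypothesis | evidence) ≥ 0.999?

6

Prior odds = 0.04/0.96 = 1/24.
Target odds = 0.999/0.001 = 999.
Need L⁶ ≥ 999 ÷ (1/24) = 23976.
5⁶ = 15625 < 23976 ≤ 46656 = 6⁶, so L = 6.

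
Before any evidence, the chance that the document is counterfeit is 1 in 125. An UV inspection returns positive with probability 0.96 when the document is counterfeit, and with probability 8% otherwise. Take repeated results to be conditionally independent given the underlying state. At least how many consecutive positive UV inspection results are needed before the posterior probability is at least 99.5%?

5

Prior odds: 0.008 ÷ 0.992 = 1/124.
Likelihood ratio of a positive result = 0.96/0.08 = 12.
Target posterior odds = 0.995/0.005 = 199.
Need (1/124) × 12ⁿ ≥ 199, i.e. 12ⁿ ≥ 24676.
12⁴ = 20736 falls short of 24676 but 12⁵ = 248832 reaches it, so n = 5.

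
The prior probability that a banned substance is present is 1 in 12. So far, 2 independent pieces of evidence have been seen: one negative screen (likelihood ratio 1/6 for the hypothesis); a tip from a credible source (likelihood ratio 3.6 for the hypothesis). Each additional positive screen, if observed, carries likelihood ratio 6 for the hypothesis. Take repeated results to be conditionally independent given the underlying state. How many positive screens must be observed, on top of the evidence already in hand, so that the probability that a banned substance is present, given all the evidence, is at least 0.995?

5

Prior odds = (1/12)/(11/12) = 1/11.
Combined Bayes factor of the evidence already in hand = (1/6) × 3.6 = 0.6.
Odds after that evidence = (1/11) × 0.6 = 3/55.
Target odds = 0.995/0.005 = 199.
Need 6ⁿ ≥ 199 ÷ (3/55) = 10945/3.
6⁴ = 1296 falls short of 10945/3 but 6⁵ = 7776 reaches it, so n = 5.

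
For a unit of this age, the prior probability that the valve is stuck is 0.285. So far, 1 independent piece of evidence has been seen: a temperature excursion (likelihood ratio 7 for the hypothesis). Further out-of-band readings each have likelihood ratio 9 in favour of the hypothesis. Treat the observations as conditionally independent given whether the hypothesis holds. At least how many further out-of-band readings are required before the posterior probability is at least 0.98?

2

Prior odds = 0.285/0.715 = 57/143.
Bayes factor of the evidence already in hand = 7.
Odds after that evidence = (57/143) × 7 = 399/143.
Target odds = 0.98/0.02 = 49.
Need 9ⁿ ≥ 49 ÷ (399/143) = 1001/57.
9¹ = 9 falls short of 1001/57 but 9² = 81 reaches it, so n = 2.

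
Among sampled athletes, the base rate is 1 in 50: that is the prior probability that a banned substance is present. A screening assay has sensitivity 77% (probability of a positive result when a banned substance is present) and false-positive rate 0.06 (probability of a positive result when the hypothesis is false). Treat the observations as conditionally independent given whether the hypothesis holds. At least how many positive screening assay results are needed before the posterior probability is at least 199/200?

4

Prior odds: 0.02 ÷ 0.98 = 1/49.
Likelihood ratio of a positive result = 0.77/0.06 = 77/6.
Target posterior odds = 0.995/0.005 = 199.
Need (1/49) × (77/6)ⁿ ≥ 199, i.e. (77/6)ⁿ ≥ 9751.
(77/6)³ = 456533/216 falls short of 9751 but (77/6)⁴ = 35153041/1296 reaches it, so n = 4.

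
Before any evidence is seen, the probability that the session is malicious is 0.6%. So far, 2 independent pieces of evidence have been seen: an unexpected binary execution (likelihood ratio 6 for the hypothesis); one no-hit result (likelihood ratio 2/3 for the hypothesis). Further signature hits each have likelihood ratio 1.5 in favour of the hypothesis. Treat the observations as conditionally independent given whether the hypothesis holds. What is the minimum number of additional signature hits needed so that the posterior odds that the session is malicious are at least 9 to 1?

Prior odds = 0.006/0.994 = 3/497.
Combined Bayes factor of the evidence already in hand = 6 × (2/3) = 4.
Odds after that evidence = (3/497) × 4 = 12/497.
Target odds = 9.
Need 1.5ⁿ ≥ 9 ÷ (12/497) = 372.75.
1.5¹⁴ = 4782969/16384 falls short of 372.75 but 1.5¹⁵ = 14348907/32768 reaches it, so n = 15.

15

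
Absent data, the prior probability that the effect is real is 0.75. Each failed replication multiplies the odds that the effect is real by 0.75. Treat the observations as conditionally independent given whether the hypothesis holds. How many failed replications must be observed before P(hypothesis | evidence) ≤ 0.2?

Prior odds = 0.75/0.25 = 3.
Likelihood ratio per failed replication = 0.75.
Target posterior odds = 0.2/0.8 = 0.25.
Need 3 × 0.75ⁿ ≤ 0.25, i.e. 0.75ⁿ ≤ 1/12.
0.75⁸ = 6561/65536 is still above 1/12 but 0.75⁹ = 19683/262144 is at or below it, so n = 9.

9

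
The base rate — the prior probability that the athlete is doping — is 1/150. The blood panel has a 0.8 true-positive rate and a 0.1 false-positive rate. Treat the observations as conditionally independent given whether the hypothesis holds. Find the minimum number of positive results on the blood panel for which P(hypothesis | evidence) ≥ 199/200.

5

Prior odds: (1/150) ÷ (149/150) = 1/149.
Likelihood ratio of a positive result = 0.8/0.1 = 8.
Target odds: 0.995 ÷ 0.005 = 199.
Require 8ⁿ ≥ 199 ÷ (1/149) = 29651.
8⁴ = 4096 falls short of 29651 but 8⁵ = 32768 reaches it, so n = 5.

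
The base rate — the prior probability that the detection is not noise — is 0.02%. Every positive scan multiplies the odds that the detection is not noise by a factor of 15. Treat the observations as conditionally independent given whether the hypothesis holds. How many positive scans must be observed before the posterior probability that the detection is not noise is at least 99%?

5

Prior odds: 0.0002 ÷ 0.9998 = 1/4999.
Likelihood ratio per positive scan = 15.
Target posterior odds = 0.99/0.01 = 99.
Require 15ⁿ ≥ 99 ÷ (1/4999) = 494901.
15⁴ = 50625 falls short of 494901 but 15⁵ = 759375 reaches it, so n = 5.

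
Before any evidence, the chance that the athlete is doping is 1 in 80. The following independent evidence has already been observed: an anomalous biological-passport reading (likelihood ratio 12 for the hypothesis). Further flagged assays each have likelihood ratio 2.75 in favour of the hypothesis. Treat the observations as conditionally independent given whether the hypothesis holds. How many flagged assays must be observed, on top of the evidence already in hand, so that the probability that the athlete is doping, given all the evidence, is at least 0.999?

Prior odds = 0.0125/0.9875 = 1/79.
Bayes factor of the evidence already in hand = 12.
Odds after that evidence = (1/79) × 12 = 12/79.
Target odds = 0.999/0.001 = 999.
Need 2.75ⁿ ≥ 999 ÷ (12/79) = 6576.75.
2.75⁸ = 214358881/65536 falls short of 6576.75 but 2.75⁹ ≈8994.86 reaches it, so n = 9.

9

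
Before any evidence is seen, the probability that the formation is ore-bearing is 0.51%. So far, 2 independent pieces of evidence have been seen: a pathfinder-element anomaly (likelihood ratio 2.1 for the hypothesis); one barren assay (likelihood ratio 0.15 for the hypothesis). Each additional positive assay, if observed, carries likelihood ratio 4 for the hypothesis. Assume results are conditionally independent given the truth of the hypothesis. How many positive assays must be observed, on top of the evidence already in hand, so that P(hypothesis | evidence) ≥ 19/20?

Prior odds = 0.0051/0.9949 = 51/9949.
Combined Bayes factor of the evidence already in hand = 2.1 × 0.15 = 0.315.
Odds after that evidence = (51/9949) × 0.315 = 3213/1989800.
Target odds = 0.95/0.05 = 19.
Need 4ⁿ ≥ 19 ÷ (3213/1989800) = 37806200/3213.
4⁶ = 4096 falls short of 37806200/3213 but 4⁷ = 16384 reaches it, so n = 7.

7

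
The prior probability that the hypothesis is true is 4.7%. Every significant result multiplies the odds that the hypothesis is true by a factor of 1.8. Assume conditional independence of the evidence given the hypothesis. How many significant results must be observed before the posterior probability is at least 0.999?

Prior odds = 0.047/0.953 = 47/953.
Likelihood ratio per significant result = 1.8.
Target posterior odds = 0.999/0.001 = 999.
Require 1.8ⁿ ≥ 999 ÷ (47/953) = 952047/47.
1.8¹⁶ ≈12144 falls short of 952047/47 but 1.8¹⁷ ≈21859.1 reaches it, so n = 17.

17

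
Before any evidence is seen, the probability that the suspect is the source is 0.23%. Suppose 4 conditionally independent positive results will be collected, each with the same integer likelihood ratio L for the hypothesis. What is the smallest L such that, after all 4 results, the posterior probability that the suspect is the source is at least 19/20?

Prior odds = 0.0023/0.9977 = 23/9977.
Target odds = 0.95/0.05 = 19.
Need L⁴ ≥ 19 ÷ (23/9977) = 189563/23.
9⁴ = 6561 < 189563/23 ≤ 10000 = 10⁴, so L = 10.

10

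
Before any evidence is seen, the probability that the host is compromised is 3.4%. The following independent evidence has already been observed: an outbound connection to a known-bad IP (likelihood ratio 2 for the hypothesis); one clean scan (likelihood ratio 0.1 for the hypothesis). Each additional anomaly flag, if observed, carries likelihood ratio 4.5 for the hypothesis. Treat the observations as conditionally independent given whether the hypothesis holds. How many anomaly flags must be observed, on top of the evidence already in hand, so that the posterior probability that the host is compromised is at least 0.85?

Prior odds = 0.034/0.966 = 17/483.
Combined Bayes factor of the evidence already in hand = 2 × 0.1 = 0.2.
Odds after that evidence = (17/483) × 0.2 = 17/2415.
Target odds = 0.85/0.15 = 17/3.
Need 4.5ⁿ ≥ 17/3 ÷ (17/2415) = 805.
4.5⁴ = 410.0625 falls short of 805 but 4.5⁵ = 1845.28125 reaches it, so n = 5.

5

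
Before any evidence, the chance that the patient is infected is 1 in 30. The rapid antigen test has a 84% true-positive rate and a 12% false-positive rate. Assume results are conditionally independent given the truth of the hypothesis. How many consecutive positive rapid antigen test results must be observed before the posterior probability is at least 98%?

Prior odds = (1/30)/(29/30) = 1/29.
Likelihood ratio of a positive result = 0.84/0.12 = 7.
Target posterior odds = 0.98/0.02 = 49.
Need (1/29) × 7ⁿ ≥ 49, i.e. 7ⁿ ≥ 1421.
7³ = 343 falls short of 1421 but 7⁴ = 2401 reaches it, so n = 4.

4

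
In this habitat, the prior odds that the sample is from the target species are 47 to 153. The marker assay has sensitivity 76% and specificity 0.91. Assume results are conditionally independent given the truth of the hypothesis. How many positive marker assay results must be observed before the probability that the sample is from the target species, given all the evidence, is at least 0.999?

Prior odds = 47/153.
False-positive rate = 1 − 0.91 = 0.09; likelihood ratio of a positive = 0.76/0.09 = 76/9.
Target posterior odds = 0.999/0.001 = 999.
Require (76/9)ⁿ ≥ 999 ÷ (47/153) = 152847/47.
(76/9)³ = 438976/729 falls short of 152847/47 but (76/9)⁴ = 33362176/6561 reaches it, so n = 4.

4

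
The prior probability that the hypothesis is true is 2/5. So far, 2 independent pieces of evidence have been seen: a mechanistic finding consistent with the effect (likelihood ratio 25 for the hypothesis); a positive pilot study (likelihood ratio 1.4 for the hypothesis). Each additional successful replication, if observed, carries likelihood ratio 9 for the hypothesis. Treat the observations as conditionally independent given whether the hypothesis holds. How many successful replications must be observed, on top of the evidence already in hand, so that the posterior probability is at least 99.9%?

2

Prior odds = 0.4/0.6 = 2/3.
Combined Bayes factor of the evidence already in hand = 25 × 1.4 = 35.
Odds after that evidence = (2/3) × 35 = 70/3.
Target odds = 0.999/0.001 = 999.
Need 9ⁿ ≥ 999 ÷ (70/3) = 2997/70.
9¹ = 9 falls short of 2997/70 but 9² = 81 reaches it, so n = 2.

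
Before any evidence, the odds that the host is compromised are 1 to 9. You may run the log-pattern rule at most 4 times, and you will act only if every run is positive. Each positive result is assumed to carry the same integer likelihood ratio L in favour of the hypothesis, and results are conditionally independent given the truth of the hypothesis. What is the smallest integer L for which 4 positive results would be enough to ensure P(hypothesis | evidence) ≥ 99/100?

6

Prior odds = 1/9.
Target odds = 0.99/0.01 = 99.
Need L⁴ ≥ 99 ÷ (1/9) = 891.
5⁴ = 625 < 891 ≤ 1296 = 6⁴, so L = 6.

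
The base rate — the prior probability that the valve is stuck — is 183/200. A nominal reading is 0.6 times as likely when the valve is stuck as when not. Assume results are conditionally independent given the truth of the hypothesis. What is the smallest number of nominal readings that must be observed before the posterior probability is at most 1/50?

Prior odds: 0.915 ÷ 0.085 = 183/17.
Likelihood ratio per nominal reading = 0.6.
Target odds: 0.02 ÷ 0.98 = 1/49.
Require 0.6ⁿ ≤ 1/49 ÷ (183/17) = 17/8967.
0.6¹² = 531441/244140625 is still above 17/8967 but 0.6¹³ ≈0.00130607 is at or below it, so n = 13.

13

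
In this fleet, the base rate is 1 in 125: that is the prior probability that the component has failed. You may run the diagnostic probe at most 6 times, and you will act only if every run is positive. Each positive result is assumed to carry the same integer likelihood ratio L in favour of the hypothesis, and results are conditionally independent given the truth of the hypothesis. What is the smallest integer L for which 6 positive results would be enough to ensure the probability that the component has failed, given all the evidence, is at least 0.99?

Prior odds = 0.008/0.992 = 1/124.
Target odds = 0.99/0.01 = 99.
Need L⁶ ≥ 99 ÷ (1/124) = 12276.
4⁶ = 4096 < 12276 ≤ 15625 = 5⁶, so L = 5.

5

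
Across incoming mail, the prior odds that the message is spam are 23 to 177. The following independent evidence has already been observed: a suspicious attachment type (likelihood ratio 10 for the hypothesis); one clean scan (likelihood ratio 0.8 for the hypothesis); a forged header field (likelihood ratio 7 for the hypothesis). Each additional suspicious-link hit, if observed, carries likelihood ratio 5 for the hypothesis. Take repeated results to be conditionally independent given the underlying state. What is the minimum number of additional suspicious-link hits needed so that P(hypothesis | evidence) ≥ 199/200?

3

Prior odds = 23/177.
Combined Bayes factor of the evidence already in hand = 10 × 0.8 × 7 = 56.
Odds after that evidence = (23/177) × 56 = 1288/177.
Target odds = 0.995/0.005 = 199.
Need 5ⁿ ≥ 199 ÷ (1288/177) = 35223/1288.
5² = 25 falls short of 35223/1288 but 5³ = 125 reaches it, so n = 3.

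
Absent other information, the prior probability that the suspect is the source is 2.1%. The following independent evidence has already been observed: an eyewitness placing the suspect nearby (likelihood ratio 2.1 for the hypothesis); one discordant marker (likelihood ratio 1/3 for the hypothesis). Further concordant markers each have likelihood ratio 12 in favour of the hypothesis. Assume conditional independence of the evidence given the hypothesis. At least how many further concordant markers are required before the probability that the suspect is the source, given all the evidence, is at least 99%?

Prior odds = 0.021/0.979 = 21/979.
Combined Bayes factor of the evidence already in hand = 2.1 × (1/3) = 0.7.
Odds after that evidence = (21/979) × 0.7 = 147/9790.
Target odds = 0.99/0.01 = 99.
Need 12ⁿ ≥ 99 ÷ (147/9790) = 323070/49.
12³ = 1728 falls short of 323070/49 but 12⁴ = 20736 reaches it, so n = 4.

4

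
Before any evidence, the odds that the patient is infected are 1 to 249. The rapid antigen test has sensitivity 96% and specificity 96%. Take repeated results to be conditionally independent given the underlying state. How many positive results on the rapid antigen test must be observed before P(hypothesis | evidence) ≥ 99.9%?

4

Prior odds = 1/249.
False-positive rate = 1 − 0.96 = 0.04; likelihood ratio of a positive = 0.96/0.04 = 24.
Target odds: 0.999 ÷ 0.001 = 999.
Need (1/249) × 24ⁿ ≥ 999, i.e. 24ⁿ ≥ 248751.
24³ = 13824 falls short of 248751 but 24⁴ = 331776 reaches it, so n = 4.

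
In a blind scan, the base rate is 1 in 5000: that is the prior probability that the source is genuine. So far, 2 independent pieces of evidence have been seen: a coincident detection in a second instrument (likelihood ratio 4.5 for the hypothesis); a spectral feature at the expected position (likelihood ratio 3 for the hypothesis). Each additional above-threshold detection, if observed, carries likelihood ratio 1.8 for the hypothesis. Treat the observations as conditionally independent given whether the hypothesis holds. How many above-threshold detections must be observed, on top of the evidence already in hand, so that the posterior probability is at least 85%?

14

Prior odds = 0.0002/0.9998 = 1/4999.
Combined Bayes factor of the evidence already in hand = 4.5 × 3 = 13.5.
Odds after that evidence = (1/4999) × 13.5 = 27/9998.
Target odds = 0.85/0.15 = 17/3.
Need 1.8ⁿ ≥ 17/3 ÷ (27/9998) = 169966/81.
1.8¹³ ≈2082.3 falls short of 169966/81 but 1.8¹⁴ ≈3748.13 reaches it, so n = 14.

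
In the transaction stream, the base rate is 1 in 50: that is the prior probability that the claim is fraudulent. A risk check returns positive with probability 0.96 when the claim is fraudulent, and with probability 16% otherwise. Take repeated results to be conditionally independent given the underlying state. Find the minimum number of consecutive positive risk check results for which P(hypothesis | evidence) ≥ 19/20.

Prior odds: 0.02 ÷ 0.98 = 1/49.
Likelihood ratio of a positive result = 0.96/0.16 = 6.
Target odds: 0.95 ÷ 0.05 = 19.
Need (1/49) × 6ⁿ ≥ 19, i.e. 6ⁿ ≥ 931.
6³ = 216 falls short of 931 but 6⁴ = 1296 reaches it, so n = 4.

4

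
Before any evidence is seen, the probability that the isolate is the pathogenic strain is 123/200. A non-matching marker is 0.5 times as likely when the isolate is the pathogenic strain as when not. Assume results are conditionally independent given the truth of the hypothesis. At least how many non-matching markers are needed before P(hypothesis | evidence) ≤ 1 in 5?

Prior odds = 0.615/0.385 = 123/77.
Likelihood ratio per non-matching marker = 0.5.
Target odds: 0.2 ÷ 0.8 = 0.25.
Need (123/77) × 0.5ⁿ ≤ 0.25, i.e. 0.5ⁿ ≤ 77/492.
0.5² = 0.25 is still above 77/492 but 0.5³ = 0.125 is at or below it, so n = 3.

3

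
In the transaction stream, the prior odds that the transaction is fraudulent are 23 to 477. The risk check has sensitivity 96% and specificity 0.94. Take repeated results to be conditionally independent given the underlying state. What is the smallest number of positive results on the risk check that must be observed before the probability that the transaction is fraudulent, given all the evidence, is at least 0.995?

4

Prior odds = 23/477.
False-positive rate = 1 − 0.94 = 0.06; likelihood ratio of a positive = 0.96/0.06 = 16.
Target odds: 0.995 ÷ 0.005 = 199.
Require 16ⁿ ≥ 199 ÷ (23/477) = 94923/23.
16³ = 4096 falls short of 94923/23 but 16⁴ = 65536 reaches it, so n = 4.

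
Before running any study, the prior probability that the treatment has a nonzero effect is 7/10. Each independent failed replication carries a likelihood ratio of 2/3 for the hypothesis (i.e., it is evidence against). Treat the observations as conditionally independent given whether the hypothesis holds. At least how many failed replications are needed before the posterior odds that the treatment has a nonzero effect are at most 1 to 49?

Prior odds = 0.7/0.3 = 7/3.
Likelihood ratio per failed replication = 2/3.
Target odds = 1/49.
Need (7/3) × (2/3)ⁿ ≤ 1/49, i.e. (2/3)ⁿ ≤ 3/343.
(2/3)¹¹ = 2048/177147 is still above 3/343 but (2/3)¹² = 4096/531441 is at or below it, so n = 12.

12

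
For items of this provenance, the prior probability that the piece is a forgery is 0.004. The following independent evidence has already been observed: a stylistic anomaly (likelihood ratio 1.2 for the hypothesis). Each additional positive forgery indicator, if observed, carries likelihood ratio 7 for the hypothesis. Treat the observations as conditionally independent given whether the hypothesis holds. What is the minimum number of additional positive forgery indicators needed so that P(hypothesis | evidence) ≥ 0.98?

Prior odds = 0.004/0.996 = 1/249.
Bayes factor of the evidence already in hand = 1.2.
Odds after that evidence = (1/249) × 1.2 = 2/415.
Target odds = 0.98/0.02 = 49.
Need 7ⁿ ≥ 49 ÷ (2/415) = 10167.5.
7⁴ = 2401 falls short of 10167.5 but 7⁵ = 16807 reaches it, so n = 5.

5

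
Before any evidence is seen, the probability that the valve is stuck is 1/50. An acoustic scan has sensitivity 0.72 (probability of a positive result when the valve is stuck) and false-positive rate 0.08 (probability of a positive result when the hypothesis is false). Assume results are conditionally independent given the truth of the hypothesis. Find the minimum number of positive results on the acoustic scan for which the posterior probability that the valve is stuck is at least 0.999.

5

Prior odds = 0.02/0.98 = 1/49.
Likelihood ratio of a positive result = 0.72/0.08 = 9.
Target posterior odds = 0.999/0.001 = 999.
Require 9ⁿ ≥ 999 ÷ (1/49) = 48951.
9⁴ = 6561 falls short of 48951 but 9⁵ = 59049 reaches it, so n = 5.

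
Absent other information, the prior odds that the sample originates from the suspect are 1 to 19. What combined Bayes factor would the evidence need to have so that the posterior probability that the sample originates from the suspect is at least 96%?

Prior odds = 1/19.
Target odds = 0.96/0.04 = 24.
Required Bayes factor = 24 ÷ (1/19) = 456.

456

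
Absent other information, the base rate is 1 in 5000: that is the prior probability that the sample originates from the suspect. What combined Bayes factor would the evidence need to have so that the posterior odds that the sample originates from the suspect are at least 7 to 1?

34993

Prior odds = 0.0002/0.9998 = 1/4999.
Target odds = 7.
Required Bayes factor = 7 ÷ (1/4999) = 34993.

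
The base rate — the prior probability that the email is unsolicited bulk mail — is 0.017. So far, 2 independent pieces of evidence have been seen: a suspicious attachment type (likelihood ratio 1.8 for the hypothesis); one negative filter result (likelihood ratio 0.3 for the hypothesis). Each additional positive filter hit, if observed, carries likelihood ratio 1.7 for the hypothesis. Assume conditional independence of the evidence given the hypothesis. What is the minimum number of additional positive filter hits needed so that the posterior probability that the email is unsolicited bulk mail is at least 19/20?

15

Prior odds = 0.017/0.983 = 17/983.
Combined Bayes factor of the evidence already in hand = 1.8 × 0.3 = 0.54.
Odds after that evidence = (17/983) × 0.54 = 459/49150.
Target odds = 0.95/0.05 = 19.
Need 1.7ⁿ ≥ 19 ÷ (459/49150) = 933850/459.
1.7¹⁴ ≈1683.78 falls short of 933850/459 but 1.7¹⁵ ≈2862.42 reaches it, so n = 15.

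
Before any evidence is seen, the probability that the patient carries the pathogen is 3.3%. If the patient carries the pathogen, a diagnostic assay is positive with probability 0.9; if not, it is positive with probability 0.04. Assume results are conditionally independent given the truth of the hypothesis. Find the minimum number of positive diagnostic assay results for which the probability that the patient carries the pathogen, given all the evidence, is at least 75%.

2

Prior odds = 0.033/0.967 = 33/967.
Likelihood ratio of a positive = 0.9/0.04 = 22.5.
Target posterior odds = 0.75/0.25 = 3.
Need (33/967) × 22.5ⁿ ≥ 3, i.e. 22.5ⁿ ≥ 967/11.
22.5¹ = 22.5 falls short of 967/11 but 22.5² = 506.25 reaches it, so n = 2.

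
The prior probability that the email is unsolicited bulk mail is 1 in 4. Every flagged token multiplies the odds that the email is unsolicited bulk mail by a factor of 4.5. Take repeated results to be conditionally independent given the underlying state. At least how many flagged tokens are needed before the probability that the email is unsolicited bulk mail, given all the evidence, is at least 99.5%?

Prior odds = 0.25/0.75 = 1/3.
Likelihood ratio per flagged token = 4.5.
Target odds: 0.995 ÷ 0.005 = 199.
Require 4.5ⁿ ≥ 199 ÷ (1/3) = 597.
4.5⁴ = 410.0625 falls short of 597 but 4.5⁵ = 1845.28125 reaches it, so n = 5.

5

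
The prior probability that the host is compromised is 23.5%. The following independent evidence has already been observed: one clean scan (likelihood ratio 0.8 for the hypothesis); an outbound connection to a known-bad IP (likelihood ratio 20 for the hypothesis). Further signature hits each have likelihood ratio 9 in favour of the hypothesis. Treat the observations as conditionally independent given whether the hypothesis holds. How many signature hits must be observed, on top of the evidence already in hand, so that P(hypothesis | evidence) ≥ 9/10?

Prior odds = 0.235/0.765 = 47/153.
Combined Bayes factor of the evidence already in hand = 0.8 × 20 = 16.
Odds after that evidence = (47/153) × 16 = 752/153.
Target odds = 0.9/0.1 = 9.
Need 9ⁿ ≥ 9 ÷ (752/153) = 1377/752.
9¹ = 9, which meets the required 1377/752; so n = 1.

1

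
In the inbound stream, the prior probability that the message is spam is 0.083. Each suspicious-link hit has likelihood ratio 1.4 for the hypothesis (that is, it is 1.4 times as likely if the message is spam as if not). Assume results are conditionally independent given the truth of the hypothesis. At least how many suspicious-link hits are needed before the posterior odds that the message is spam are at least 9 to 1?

14

Prior odds: 0.083 ÷ 0.917 = 83/917.
Likelihood ratio per suspicious-link hit = 1.4.
Target odds = 9.
Require 1.4ⁿ ≥ 9 ÷ (83/917) = 8253/83.
1.4¹³ ≈79.3715 falls short of 8253/83 but 1.4¹⁴ ≈111.12 reaches it, so n = 14.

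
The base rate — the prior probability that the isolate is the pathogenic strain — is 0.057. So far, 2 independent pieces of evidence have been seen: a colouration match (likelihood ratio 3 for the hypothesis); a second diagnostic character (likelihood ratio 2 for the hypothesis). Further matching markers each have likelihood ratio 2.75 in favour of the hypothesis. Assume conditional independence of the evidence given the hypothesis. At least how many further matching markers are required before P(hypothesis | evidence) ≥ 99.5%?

Prior odds = 0.057/0.943 = 57/943.
Combined Bayes factor of the evidence already in hand = 3 × 2 = 6.
Odds after that evidence = (57/943) × 6 = 342/943.
Target odds = 0.995/0.005 = 199.
Need 2.75ⁿ ≥ 199 ÷ (342/943) = 187657/342.
2.75⁶ = 1771561/4096 falls short of 187657/342 but 2.75⁷ = 19487171/16384 reaches it, so n = 7.

7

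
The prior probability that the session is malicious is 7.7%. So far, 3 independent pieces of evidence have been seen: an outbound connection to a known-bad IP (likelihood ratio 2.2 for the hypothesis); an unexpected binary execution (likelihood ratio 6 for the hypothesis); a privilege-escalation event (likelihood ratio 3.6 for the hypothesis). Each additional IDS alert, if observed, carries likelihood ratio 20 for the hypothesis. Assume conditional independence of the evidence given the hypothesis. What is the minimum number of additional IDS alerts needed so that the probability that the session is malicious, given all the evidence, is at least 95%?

Prior odds = 0.077/0.923 = 77/923.
Combined Bayes factor of the evidence already in hand = 2.2 × 6 × 3.6 = 47.52.
Odds after that evidence = (77/923) × 47.52 = 91476/23075.
Target odds = 0.95/0.05 = 19.
Need 20ⁿ ≥ 19 ÷ (91476/23075) = 438425/91476.
20¹ = 20, which meets the required 438425/91476; so n = 1.

1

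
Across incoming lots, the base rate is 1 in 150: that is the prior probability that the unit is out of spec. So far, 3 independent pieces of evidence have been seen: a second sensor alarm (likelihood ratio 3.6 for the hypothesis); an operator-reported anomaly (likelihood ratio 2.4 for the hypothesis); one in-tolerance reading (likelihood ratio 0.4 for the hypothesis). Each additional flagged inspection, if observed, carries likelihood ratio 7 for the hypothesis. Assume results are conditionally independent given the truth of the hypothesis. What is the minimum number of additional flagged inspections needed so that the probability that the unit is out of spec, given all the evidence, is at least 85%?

3

Prior odds = (1/150)/(149/150) = 1/149.
Combined Bayes factor of the evidence already in hand = 3.6 × 2.4 × 0.4 = 3.456.
Odds after that evidence = (1/149) × 3.456 = 432/18625.
Target odds = 0.85/0.15 = 17/3.
Need 7ⁿ ≥ 17/3 ÷ (432/18625) = 316625/1296.
7² = 49 falls short of 316625/1296 but 7³ = 343 reaches it, so n = 3.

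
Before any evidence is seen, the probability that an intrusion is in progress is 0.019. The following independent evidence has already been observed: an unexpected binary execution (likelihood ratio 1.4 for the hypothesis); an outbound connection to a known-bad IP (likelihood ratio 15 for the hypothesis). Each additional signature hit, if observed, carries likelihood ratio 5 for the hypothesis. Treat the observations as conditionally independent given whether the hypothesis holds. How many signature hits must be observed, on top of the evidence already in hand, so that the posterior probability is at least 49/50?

Prior odds = 0.019/0.981 = 19/981.
Combined Bayes factor of the evidence already in hand = 1.4 × 15 = 21.
Odds after that evidence = (19/981) × 21 = 133/327.
Target odds = 0.98/0.02 = 49.
Need 5ⁿ ≥ 49 ÷ (133/327) = 2289/19.
5² = 25 falls short of 2289/19 but 5³ = 125 reaches it, so n = 3.

3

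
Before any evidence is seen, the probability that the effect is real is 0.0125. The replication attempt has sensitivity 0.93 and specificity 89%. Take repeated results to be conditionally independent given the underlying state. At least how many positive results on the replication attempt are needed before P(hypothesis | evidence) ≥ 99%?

5

Prior odds = 0.0125/0.9875 = 1/79.
False-positive rate = 1 − 0.89 = 0.11; likelihood ratio of a positive = 0.93/0.11 = 93/11.
Target odds: 0.99 ÷ 0.01 = 99.
Require (93/11)ⁿ ≥ 99 ÷ (1/79) = 7821.
(93/11)⁴ = 74805201/14641 falls short of 7821 but (93/11)⁵ ≈43196.8 reaches it, so n = 5.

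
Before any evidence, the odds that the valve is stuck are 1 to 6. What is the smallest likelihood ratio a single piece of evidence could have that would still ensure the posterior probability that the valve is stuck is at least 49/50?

294

Prior odds = 1/6.
Target odds = 0.98/0.02 = 49.
Required Bayes factor = 49 ÷ (1/6) = 294.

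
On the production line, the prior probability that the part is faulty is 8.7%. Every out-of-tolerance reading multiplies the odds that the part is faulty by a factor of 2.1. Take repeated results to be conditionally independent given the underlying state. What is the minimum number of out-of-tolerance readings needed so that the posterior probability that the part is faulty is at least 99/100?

10

Prior odds = 0.087/0.913 = 87/913.
Likelihood ratio per out-of-tolerance reading = 2.1.
Target posterior odds = 0.99/0.01 = 99.
Require 2.1ⁿ ≥ 99 ÷ (87/913) = 30129/29.
2.1⁹ ≈794.28 falls short of 30129/29 but 2.1¹⁰ ≈1667.99 reaches it, so n = 10.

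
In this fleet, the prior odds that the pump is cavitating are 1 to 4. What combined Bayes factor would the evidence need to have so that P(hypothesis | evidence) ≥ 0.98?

196

Prior odds = 0.25.
Target odds = 0.98/0.02 = 49.
Required Bayes factor = 49 ÷ 0.25 = 196.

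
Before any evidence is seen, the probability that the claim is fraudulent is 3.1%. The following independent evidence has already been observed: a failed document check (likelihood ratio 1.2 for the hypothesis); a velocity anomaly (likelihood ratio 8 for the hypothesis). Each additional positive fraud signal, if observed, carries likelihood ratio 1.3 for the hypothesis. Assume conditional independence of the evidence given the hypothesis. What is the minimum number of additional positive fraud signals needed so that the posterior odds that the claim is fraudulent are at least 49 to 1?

20

Prior odds = 0.031/0.969 = 31/969.
Combined Bayes factor of the evidence already in hand = 1.2 × 8 = 9.6.
Odds after that evidence = (31/969) × 9.6 = 496/1615.
Target odds = 49.
Need 1.3ⁿ ≥ 49 ÷ (496/1615) = 79135/496.
1.3¹⁹ ≈146.192 falls short of 79135/496 but 1.3²⁰ ≈190.05 reaches it, so n = 20.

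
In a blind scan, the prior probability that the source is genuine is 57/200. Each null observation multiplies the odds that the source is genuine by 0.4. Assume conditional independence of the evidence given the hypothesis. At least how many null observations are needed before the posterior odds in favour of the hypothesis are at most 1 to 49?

4

Prior odds: 0.285 ÷ 0.715 = 57/143.
Likelihood ratio per null observation = 0.4.
Target odds = 1/49.
Need (57/143) × 0.4ⁿ ≤ 1/49, i.e. 0.4ⁿ ≤ 143/2793.
0.4³ = 0.064 is still above 143/2793 but 0.4⁴ = 0.0256 is at or below it, so n = 4.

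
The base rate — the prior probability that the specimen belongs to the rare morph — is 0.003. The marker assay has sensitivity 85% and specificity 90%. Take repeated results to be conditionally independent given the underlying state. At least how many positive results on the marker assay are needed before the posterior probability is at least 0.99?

Prior odds = 0.003/0.997 = 3/997.
False-positive rate = 1 − 0.9 = 0.1; likelihood ratio of a positive = 0.85/0.1 = 8.5.
Target posterior odds = 0.99/0.01 = 99.
Require 8.5ⁿ ≥ 99 ÷ (3/997) = 32901.
8.5⁴ = 5220.0625 falls short of 32901 but 8.5⁵ = 44370.53125 reaches it, so n = 5.

5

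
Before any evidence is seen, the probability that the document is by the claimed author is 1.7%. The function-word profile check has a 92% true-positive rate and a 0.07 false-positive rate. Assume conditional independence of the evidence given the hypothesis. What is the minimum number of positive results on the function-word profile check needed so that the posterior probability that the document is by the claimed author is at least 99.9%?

Prior odds: 0.017 ÷ 0.983 = 17/983.
Likelihood ratio of a positive result = 0.92/0.07 = 92/7.
Target posterior odds = 0.999/0.001 = 999.
Require (92/7)ⁿ ≥ 999 ÷ (17/983) = 982017/17.
(92/7)⁴ = 71639296/2401 falls short of 982017/17 but (92/7)⁵ ≈392147 reaches it, so n = 5.

5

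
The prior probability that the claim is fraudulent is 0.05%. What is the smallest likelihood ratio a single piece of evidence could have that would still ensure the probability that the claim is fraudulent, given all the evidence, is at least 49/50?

97951

Prior odds = 0.0005/0.9995 = 1/1999.
Target odds = 0.98/0.02 = 49.
Required Bayes factor = 49 ÷ (1/1999) = 97951.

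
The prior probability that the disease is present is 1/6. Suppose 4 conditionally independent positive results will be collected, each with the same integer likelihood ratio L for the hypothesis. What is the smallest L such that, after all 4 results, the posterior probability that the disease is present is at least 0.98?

4

Prior odds = (1/6)/(5/6) = 0.2.
Target odds = 0.98/0.02 = 49.
Need L⁴ ≥ 49 ÷ 0.2 = 245.
3⁴ = 81 < 245 ≤ 256 = 4⁴, so L = 4.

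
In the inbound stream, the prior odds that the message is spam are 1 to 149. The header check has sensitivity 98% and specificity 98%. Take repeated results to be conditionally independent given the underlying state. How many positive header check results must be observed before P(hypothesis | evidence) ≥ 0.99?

Prior odds = 1/149.
False-positive rate = 1 − 0.98 = 0.02; likelihood ratio of a positive = 0.98/0.02 = 49.
Target odds: 0.99 ÷ 0.01 = 99.
Require 49ⁿ ≥ 99 ÷ (1/149) = 14751.
49² = 2401 falls short of 14751 but 49³ = 117649 reaches it, so n = 3.

3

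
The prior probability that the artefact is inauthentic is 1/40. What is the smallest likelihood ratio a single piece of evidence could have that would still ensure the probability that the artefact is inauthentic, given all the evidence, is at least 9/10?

351

Prior odds = 0.025/0.975 = 1/39.
Target odds = 0.9/0.1 = 9.
Required Bayes factor = 9 ÷ (1/39) = 351.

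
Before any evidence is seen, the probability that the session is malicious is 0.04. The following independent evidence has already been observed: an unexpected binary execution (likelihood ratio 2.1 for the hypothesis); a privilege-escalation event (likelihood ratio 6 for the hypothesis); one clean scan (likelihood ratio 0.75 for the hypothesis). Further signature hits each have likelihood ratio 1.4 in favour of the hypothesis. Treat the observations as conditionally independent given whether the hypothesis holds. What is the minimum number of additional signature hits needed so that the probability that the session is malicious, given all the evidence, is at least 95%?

12

Prior odds = 0.04/0.96 = 1/24.
Combined Bayes factor of the evidence already in hand = 2.1 × 6 × 0.75 = 9.45.
Odds after that evidence = (1/24) × 9.45 = 0.39375.
Target odds = 0.95/0.05 = 19.
Need 1.4ⁿ ≥ 19 ÷ 0.39375 = 3040/63.
1.4¹¹ ≈40.4957 falls short of 3040/63 but 1.4¹² ≈56.6939 reaches it, so n = 12.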